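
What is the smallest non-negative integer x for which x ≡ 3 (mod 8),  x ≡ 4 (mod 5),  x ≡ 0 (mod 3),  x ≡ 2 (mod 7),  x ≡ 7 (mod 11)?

1899

The moduli are pairwise coprime; N = 8·5·3·7·11 = 9240.
N/8 = 1155; 1155 ≡ 3 (mod 8); 3·3 ≡ 1, so inverse 3.
N/5 = 1848; 1848 ≡ 3 (mod 5); 3·2 ≡ 1, so inverse 2.
N/3 = 3080; 3080 ≡ 2 (mod 3); 2·2 ≡ 1, so inverse 2.
N/7 = 1320; 1320 ≡ 4 (mod 7); 4·2 ≡ 1, so inverse 2.
N/11 = 840; 840 ≡ 4 (mod 11); 4·3 ≡ 1, so inverse 3.
x ≡ 3·1155·3 + 4·1848·2 + 0·3080·2 + 2·1320·2 + 7·840·3 = 48099.
48099 mod 9240 = 1899.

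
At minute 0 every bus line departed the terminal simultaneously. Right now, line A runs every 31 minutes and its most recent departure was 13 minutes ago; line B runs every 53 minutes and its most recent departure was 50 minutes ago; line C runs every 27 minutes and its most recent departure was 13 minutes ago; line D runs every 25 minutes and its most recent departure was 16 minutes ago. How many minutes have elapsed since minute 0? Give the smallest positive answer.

The moduli are pairwise coprime; N = 31·53·27·25 = 1109025.
N/31 = 35775; 35775 ≡ 1 (mod 31), inverse 1.
N/53 = 20925; 20925 ≡ 43 (mod 53); 43·37 ≡ 1, so inverse 37.
N/27 = 41075; 41075 ≡ 8 (mod 27); 8·17 ≡ 1, so inverse 17.
N/25 = 44361; 44361 ≡ 11 (mod 25); 11·16 ≡ 1, so inverse 16.
t ≡ 13·35775·1 + 50·20925·37 + 13·41075·17 + 16·44361·16 = 59610316.
59610316 mod 1109025 = 831991.

831991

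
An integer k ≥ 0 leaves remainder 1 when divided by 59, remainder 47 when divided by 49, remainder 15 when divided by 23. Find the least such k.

The moduli are pairwise coprime; N = 59·49·23 = 66493.
N/59 = 1127; 1127 ≡ 6 (mod 59); 6·10 ≡ 1, so inverse 10.
N/49 = 1357; 1357 ≡ 34 (mod 49); 34·13 ≡ 1, so inverse 13.
N/23 = 2891; 2891 ≡ 16 (mod 23); 16·13 ≡ 1, so inverse 13.
k ≡ 1·1127·10 + 47·1357·13 + 15·2891·13 = 1404142.
1404142 mod 66493 = 7789.

7789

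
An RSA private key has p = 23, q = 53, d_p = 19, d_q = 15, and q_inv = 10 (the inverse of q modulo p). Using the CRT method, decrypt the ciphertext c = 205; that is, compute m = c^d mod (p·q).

526

m₁ = c^(d_p) mod p: c ≡ 21 (mod 23), and 21^19 mod 23 = 20.
m₂ = c^(d_q) mod q: c ≡ 46 (mod 53), and 46^15 mod 53 = 49.
h = q_inv·(m₁ − m₂) mod p = 10·(20 − 49) mod 23 = 9.
m = m₂ + h·q = 49 + 9·53 = 526.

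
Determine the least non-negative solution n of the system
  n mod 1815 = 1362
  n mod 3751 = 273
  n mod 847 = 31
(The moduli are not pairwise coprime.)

Combine the congruences pairwise.
gcd(1815, 3751) = 121 and 121 | (273 − 1362), so the pair is consistent; merging gives n ≡ 34032 (mod 56265), where 56265 = lcm(1815, 3751).
gcd(56265, 847) = 121 and 121 | (31 − 34032), so the pair is consistent; merging gives n ≡ 146562 (mod 393855), where 393855 = lcm(56265, 847).
The solution is unique modulo lcm(1815, 3751, 847) = 393855.

146562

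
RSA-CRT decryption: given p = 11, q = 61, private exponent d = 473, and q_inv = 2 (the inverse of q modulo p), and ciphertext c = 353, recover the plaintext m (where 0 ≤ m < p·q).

441

d_p = d mod (p−1) = 473 mod 10 = 3; d_q = d mod (q−1) = 53.
m₁ = c^(d_p) mod p: c ≡ 1 (mod 11), and 1^3 mod 11 = 1.
m₂ = c^(d_q) mod q: c ≡ 48 (mod 61), and 48^53 mod 61 = 14.
h = q_inv·(m₁ − m₂) mod p = 2·(1 − 14) mod 11 = 7.
m = m₂ + h·q = 14 + 7·61 = 441.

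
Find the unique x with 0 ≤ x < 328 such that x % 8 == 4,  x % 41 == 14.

260

From x ≡ 4 (mod 8) write x = 4 + 8t. Substituting into x ≡ 14 (mod 41) gives 8t ≡ 10 (mod 41), and since 8⁻¹ ≡ 36 (mod 41), t ≡ 32. Hence x ≡ 4 + 8·32 = 260 (mod 328).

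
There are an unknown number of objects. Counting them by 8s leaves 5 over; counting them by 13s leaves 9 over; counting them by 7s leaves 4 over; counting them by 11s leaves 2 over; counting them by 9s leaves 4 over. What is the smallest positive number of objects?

The moduli are pairwise coprime; M = 8·13·7·11·9 = 72072.
M/8 = 9009; 9009 ≡ 1 (mod 8), inverse 1.
M/13 = 5544; 5544 ≡ 6 (mod 13); 6·11 ≡ 1, so inverse 11.
M/7 = 10296; 10296 ≡ 6 (mod 7); 6·6 ≡ 1, so inverse 6.
M/11 = 6552; 6552 ≡ 7 (mod 11); 7·8 ≡ 1, so inverse 8.
M/9 = 8008; 8008 ≡ 7 (mod 9); 7·4 ≡ 1, so inverse 4.
N ≡ 5·9009·1 + 9·5544·11 + 4·10296·6 + 2·6552·8 + 4·8008·4 = 1073965.
1073965 mod 72072 = 64957.

64957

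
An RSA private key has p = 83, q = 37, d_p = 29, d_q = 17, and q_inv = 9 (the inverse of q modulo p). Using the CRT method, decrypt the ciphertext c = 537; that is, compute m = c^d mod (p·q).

2773

m₁ = c^(d_p) mod p: c ≡ 39 (mod 83), and 39^29 mod 83 = 34.
m₂ = c^(d_q) mod q: c ≡ 19 (mod 37), and 19^17 mod 37 = 35.
h = q_inv·(m₁ − m₂) mod p = 9·(34 − 35) mod 83 = 74.
m = m₂ + h·q = 35 + 74·37 = 2773.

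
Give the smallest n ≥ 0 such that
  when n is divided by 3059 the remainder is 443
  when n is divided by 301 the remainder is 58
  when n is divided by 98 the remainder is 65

gcd(3059, 301) = 7 and 7 | (58 − 443), so the pair is consistent; merging gives n ≡ 89154 (mod 131537), where 131537 = lcm(3059, 301).
gcd(131537, 98) = 7 and 7 | (65 − 89154), so the pair is consistent; merging gives n ≡ 1272987 (mod 1841518), where 1841518 = lcm(131537, 98).
The solution is unique modulo lcm(3059, 301, 98) = 1841518.

1272987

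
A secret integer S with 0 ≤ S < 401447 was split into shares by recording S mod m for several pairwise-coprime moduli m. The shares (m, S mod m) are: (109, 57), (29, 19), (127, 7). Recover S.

From S ≡ 57 (mod 109) write S = 57 + 109t. Substituting into S ≡ 19 (mod 29) gives 109t ≡ 20 (mod 29), and since 22⁻¹ ≡ 4 (mod 29), t ≡ 22. Hence S ≡ 57 + 109·22 = 2455 (mod 3161).
From S ≡ 2455 (mod 3161) write S = 2455 + 3161t. Substituting into S ≡ 7 (mod 127) gives 3161t ≡ 92 (mod 127), and since 113⁻¹ ≡ 9 (mod 127), t ≡ 66. Hence S ≡ 2455 + 3161·66 = 211081 (mod 401447).

211081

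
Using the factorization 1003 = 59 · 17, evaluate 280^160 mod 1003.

324

Mod 59: 280 ≡ 44; by Fermat, exponent reduces to 160 mod 58 = 44; 44^44 ≡ 29 (mod 59).
Mod 17: 280 ≡ 8; since 16 | 160, by Fermat 8^160 ≡ 1 (mod 17).
Combine by CRT: x ≡ 29 (mod 59), x ≡ 1 (mod 17) ⇒ x ≡ 324 (mod 1003).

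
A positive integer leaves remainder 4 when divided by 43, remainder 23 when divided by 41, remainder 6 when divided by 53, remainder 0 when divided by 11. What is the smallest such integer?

960366

From x ≡ 4 (mod 43) write x = 4 + 43t. Substituting into x ≡ 23 (mod 41) gives 43t ≡ 19 (mod 41), and since 2⁻¹ ≡ 21 (mod 41), t ≡ 30. Hence x ≡ 4 + 43·30 = 1294 (mod 1763).
From x ≡ 1294 (mod 1763) write x = 1294 + 1763t. Substituting into x ≡ 6 (mod 53) gives 1763t ≡ 37 (mod 53), and since 14⁻¹ ≡ 19 (mod 53), t ≡ 14. Hence x ≡ 1294 + 1763·14 = 25976 (mod 93439).
From x ≡ 25976 (mod 93439) write x = 25976 + 93439t. Substituting into x ≡ 0 (mod 11) gives 93439t ≡ 6 (mod 11), and since 5⁻¹ ≡ 9 (mod 11), t ≡ 10. Hence x ≡ 25976 + 93439·10 = 960366 (mod 1027829).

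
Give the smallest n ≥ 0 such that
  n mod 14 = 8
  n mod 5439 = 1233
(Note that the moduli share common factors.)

gcd(14, 5439) = 7 and 7 | (1233 − 8), so the pair is consistent; merging gives n ≡ 6672 (mod 10878), where 10878 = lcm(14, 5439).
The solution is unique modulo lcm(14, 5439) = 10878.

6672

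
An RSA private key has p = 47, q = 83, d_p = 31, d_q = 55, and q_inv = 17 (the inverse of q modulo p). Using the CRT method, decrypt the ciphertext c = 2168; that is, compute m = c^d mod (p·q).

m₁ = c^(d_p) mod p: c ≡ 6 (mod 47), and 6^31 mod 47 = 24.
m₂ = c^(d_q) mod q: c ≡ 10 (mod 83), and 10^55 mod 83 = 36.
h = q_inv·(m₁ − m₂) mod p = 17·(24 − 36) mod 47 = 31.
m = m₂ + h·q = 36 + 31·83 = 2609.

2609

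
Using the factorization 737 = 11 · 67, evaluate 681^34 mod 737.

56

Mod 11: 681 ≡ 10; by Fermat, exponent reduces to 34 mod 10 = 4; 10^4 ≡ 1 (mod 11).
Mod 67: 681 ≡ 11; 11^34 ≡ 56 (mod 67).
Combine by CRT: x ≡ 1 (mod 11), x ≡ 56 (mod 67) ⇒ x ≡ 56 (mod 737).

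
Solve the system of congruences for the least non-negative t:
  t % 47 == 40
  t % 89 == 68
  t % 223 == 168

Combine the congruences pairwise.
From t ≡ 40 (mod 47) write t = 40 + 47s. Substituting into t ≡ 68 (mod 89) gives 47s ≡ 28 (mod 89), and since 47⁻¹ ≡ 36 (mod 89), s ≡ 29. Hence t ≡ 40 + 47·29 = 1403 (mod 4183).
From t ≡ 1403 (mod 4183) write t = 1403 + 4183s. Substituting into t ≡ 168 (mod 223) gives 4183s ≡ 103 (mod 223), and since 169⁻¹ ≡ 128 (mod 223), s ≡ 27. Hence t ≡ 1403 + 4183·27 = 114344 (mod 932809).

114344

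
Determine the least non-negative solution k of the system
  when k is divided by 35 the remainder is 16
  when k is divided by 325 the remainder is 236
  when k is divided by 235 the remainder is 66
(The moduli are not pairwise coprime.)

Combine the congruences pairwise.
gcd(35, 325) = 5 and 5 | (236 − 16), so the pair is consistent; merging gives k ≡ 2186 (mod 2275), where 2275 = lcm(35, 325).
gcd(2275, 235) = 5 and 5 | (66 − 2186), so the pair is consistent; merging gives k ≡ 52236 (mod 106925), where 106925 = lcm(2275, 235).
The solution is unique modulo lcm(35, 325, 235) = 106925.

52236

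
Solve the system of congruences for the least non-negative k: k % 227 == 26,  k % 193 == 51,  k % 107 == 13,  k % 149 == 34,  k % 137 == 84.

73902269846

From k ≡ 26 (mod 227) write k = 26 + 227t. Substituting into k ≡ 51 (mod 193) gives 227t ≡ 25 (mod 193), and since 34⁻¹ ≡ 176 (mod 193), t ≡ 154. Hence k ≡ 26 + 227·154 = 34984 (mod 43811).
From k ≡ 34984 (mod 43811) write k = 34984 + 43811t. Substituting into k ≡ 13 (mod 107) gives 43811t ≡ 18 (mod 107), and since 48⁻¹ ≡ 29 (mod 107), t ≡ 94. Hence k ≡ 34984 + 43811·94 = 4153218 (mod 4687777).
From k ≡ 4153218 (mod 4687777) write k = 4153218 + 4687777t. Substituting into k ≡ 34 (mod 149) gives 4687777t ≡ 42 (mod 149), and since 88⁻¹ ≡ 127 (mod 149), t ≡ 119. Hence k ≡ 4153218 + 4687777·119 = 561998681 (mod 698478773).
From k ≡ 561998681 (mod 698478773) write k = 561998681 + 698478773t. Substituting into k ≡ 84 (mod 137) gives 698478773t ≡ 63 (mod 137), and since 28⁻¹ ≡ 93 (mod 137), t ≡ 105. Hence k ≡ 561998681 + 698478773·105 = 73902269846 (mod 95691591901).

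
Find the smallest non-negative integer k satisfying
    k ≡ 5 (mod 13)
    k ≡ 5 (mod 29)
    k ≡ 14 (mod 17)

1136

The moduli are pairwise coprime; N = 13·29·17 = 6409.
N/13 = 493; 493 ≡ 12 (mod 13); 12·12 ≡ 1, so inverse 12.
N/29 = 221; 221 ≡ 18 (mod 29); 18·21 ≡ 1, so inverse 21.
N/17 = 377; 377 ≡ 3 (mod 17); 3·6 ≡ 1, so inverse 6.
k ≡ 5·493·12 + 5·221·21 + 14·377·6 = 84453.
84453 mod 6409 = 1136.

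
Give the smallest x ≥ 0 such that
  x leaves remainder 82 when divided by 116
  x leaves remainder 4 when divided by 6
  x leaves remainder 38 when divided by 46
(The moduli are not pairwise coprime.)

5650

gcd(116, 6) = 2 and 2 | (4 − 82), so the pair is consistent; merging gives x ≡ 82 (mod 348), where 348 = lcm(116, 6).
gcd(348, 46) = 2 and 2 | (38 − 82), so the pair is consistent; merging gives x ≡ 5650 (mod 8004), where 8004 = lcm(348, 46).
The solution is unique modulo lcm(116, 6, 46) = 8004.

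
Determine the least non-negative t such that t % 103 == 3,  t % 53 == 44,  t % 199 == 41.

835642

From t ≡ 3 (mod 103) write t = 3 + 103s. Substituting into t ≡ 44 (mod 53) gives 103s ≡ 41 (mod 53), and since 50⁻¹ ≡ 35 (mod 53), s ≡ 4. Hence t ≡ 3 + 103·4 = 415 (mod 5459).
From t ≡ 415 (mod 5459) write t = 415 + 5459s. Substituting into t ≡ 41 (mod 199) gives 5459s ≡ 24 (mod 199), and since 86⁻¹ ≡ 81 (mod 199), s ≡ 153. Hence t ≡ 415 + 5459·153 = 835642 (mod 1086341).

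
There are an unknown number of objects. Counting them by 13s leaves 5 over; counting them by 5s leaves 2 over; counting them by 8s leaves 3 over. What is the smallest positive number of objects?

187

The moduli are pairwise coprime; M = 13·5·8 = 520.
M/13 = 40; 40 ≡ 1 (mod 13), inverse 1.
M/5 = 104; 104 ≡ 4 (mod 5); 4·4 ≡ 1, so inverse 4.
M/8 = 65; 65 ≡ 1 (mod 8), inverse 1.
N ≡ 5·40·1 + 2·104·4 + 3·65·1 = 1227.
1227 mod 520 = 187.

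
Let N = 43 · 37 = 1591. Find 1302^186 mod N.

618

Mod 43: 1302 ≡ 12; by Fermat, exponent reduces to 186 mod 42 = 18; 12^18 ≡ 16 (mod 43).
Mod 37: 1302 ≡ 7; by Fermat, exponent reduces to 186 mod 36 = 6; 7^6 ≡ 26 (mod 37).
Combine by CRT: x ≡ 16 (mod 43), x ≡ 26 (mod 37) ⇒ x ≡ 618 (mod 1591).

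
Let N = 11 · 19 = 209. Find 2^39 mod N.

160

Mod 11: 2 ≡ 2; by Fermat, exponent reduces to 39 mod 10 = 9; 2^9 ≡ 6 (mod 11).
Mod 19: 2 ≡ 2; by Fermat, exponent reduces to 39 mod 18 = 3; 2^3 ≡ 8 (mod 19).
Combine by CRT: x ≡ 6 (mod 11), x ≡ 8 (mod 19) ⇒ x ≡ 160 (mod 209).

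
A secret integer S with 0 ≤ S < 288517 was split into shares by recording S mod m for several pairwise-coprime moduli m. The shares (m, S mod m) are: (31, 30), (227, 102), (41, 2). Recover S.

267281

The moduli are pairwise coprime; N = 31·227·41 = 288517.
N/31 = 9307; 9307 ≡ 7 (mod 31); 7·9 ≡ 1, so inverse 9.
N/227 = 1271; 1271 ≡ 136 (mod 227); 136·222 ≡ 1, so inverse 222.
N/41 = 7037; 7037 ≡ 26 (mod 41); 26·30 ≡ 1, so inverse 30.
S ≡ 30·9307·9 + 102·1271·222 + 2·7037·30 = 31715634.
31715634 mod 288517 = 267281.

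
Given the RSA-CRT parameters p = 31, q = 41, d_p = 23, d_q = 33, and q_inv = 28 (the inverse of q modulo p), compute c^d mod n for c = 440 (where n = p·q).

m₁ = c^(d_p) mod p: c ≡ 6 (mod 31), and 6^23 mod 31 = 26.
m₂ = c^(d_q) mod q: c ≡ 30 (mod 41), and 30^33 mod 41 = 7.
h = q_inv·(m₁ − m₂) mod p = 28·(26 − 7) mod 31 = 5.
m = m₂ + h·q = 7 + 5·41 = 212.

212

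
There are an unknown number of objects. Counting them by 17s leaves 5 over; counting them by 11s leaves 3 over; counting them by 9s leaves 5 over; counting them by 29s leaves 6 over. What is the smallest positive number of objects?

Combine the congruences pairwise.
From N ≡ 5 (mod 17) write N = 5 + 17t. Substituting into N ≡ 3 (mod 11) gives 17t ≡ 9 (mod 11), and since 6⁻¹ ≡ 2 (mod 11), t ≡ 7. Hence N ≡ 5 + 17·7 = 124 (mod 187).
From N ≡ 124 (mod 187) write N = 124 + 187t. Substituting into N ≡ 5 (mod 9) gives 187t ≡ 7 (mod 9), and since 7⁻¹ ≡ 4 (mod 9), t ≡ 1. Hence N ≡ 124 + 187·1 = 311 (mod 1683).
From N ≡ 311 (mod 1683) write N = 311 + 1683t. Substituting into N ≡ 6 (mod 29) gives 1683t ≡ 14 (mod 29), and since 1⁻¹ ≡ 1 (mod 29), t ≡ 14. Hence N ≡ 311 + 1683·14 = 23873 (mod 48807).

23873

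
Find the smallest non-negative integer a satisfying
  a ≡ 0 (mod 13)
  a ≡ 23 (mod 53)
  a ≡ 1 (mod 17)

The moduli are pairwise coprime; N = 13·53·17 = 11713.
N/13 = 901; 901 ≡ 4 (mod 13); 4·10 ≡ 1, so inverse 10.
N/53 = 221; 221 ≡ 9 (mod 53); 9·6 ≡ 1, so inverse 6.
N/17 = 689; 689 ≡ 9 (mod 17); 9·2 ≡ 1, so inverse 2.
a ≡ 0·901·10 + 23·221·6 + 1·689·2 = 31876.
31876 mod 11713 = 8450.

8450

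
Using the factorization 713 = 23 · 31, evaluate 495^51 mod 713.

154

Mod 23: 495 ≡ 12; by Fermat, exponent reduces to 51 mod 22 = 7; 12^7 ≡ 16 (mod 23).
Mod 31: 495 ≡ 30; by Fermat, exponent reduces to 51 mod 30 = 21; 30^21 ≡ 30 (mod 31).
Combine by CRT: x ≡ 16 (mod 23), x ≡ 30 (mod 31) ⇒ x ≡ 154 (mod 713).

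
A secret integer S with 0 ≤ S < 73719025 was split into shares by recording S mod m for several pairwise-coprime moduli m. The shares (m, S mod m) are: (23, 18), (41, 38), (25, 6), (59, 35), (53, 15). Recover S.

51844456

The moduli are pairwise coprime; N = 23·41·25·59·53 = 73719025.
N/23 = 3205175; 3205175 ≡ 10 (mod 23); 10·7 ≡ 1, so inverse 7.
N/41 = 1798025; 1798025 ≡ 11 (mod 41); 11·15 ≡ 1, so inverse 15.
N/25 = 2948761; 2948761 ≡ 11 (mod 25); 11·16 ≡ 1, so inverse 16.
N/59 = 1249475; 1249475 ≡ 32 (mod 59); 32·24 ≡ 1, so inverse 24.
N/53 = 1390925; 1390925 ≡ 46 (mod 53); 46·15 ≡ 1, so inverse 15.
S ≡ 18·3205175·7 + 38·1798025·15 + 6·2948761·16 + 35·1249475·24 + 15·1390925·15 = 3074324481.
3074324481 mod 73719025 = 51844456.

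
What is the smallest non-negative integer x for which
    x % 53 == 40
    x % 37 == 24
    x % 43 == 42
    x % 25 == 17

1382492

From x ≡ 40 (mod 53) write x = 40 + 53t. Substituting into x ≡ 24 (mod 37) gives 53t ≡ 21 (mod 37), and since 16⁻¹ ≡ 7 (mod 37), t ≡ 36. Hence x ≡ 40 + 53·36 = 1948 (mod 1961).
From x ≡ 1948 (mod 1961) write x = 1948 + 1961t. Substituting into x ≡ 42 (mod 43) gives 1961t ≡ 29 (mod 43), and since 26⁻¹ ≡ 5 (mod 43), t ≡ 16. Hence x ≡ 1948 + 1961·16 = 33324 (mod 84323).
From x ≡ 33324 (mod 84323) write x = 33324 + 84323t. Substituting into x ≡ 17 (mod 25) gives 84323t ≡ 18 (mod 25), and since 23⁻¹ ≡ 12 (mod 25), t ≡ 16. Hence x ≡ 33324 + 84323·16 = 1382492 (mod 2108075).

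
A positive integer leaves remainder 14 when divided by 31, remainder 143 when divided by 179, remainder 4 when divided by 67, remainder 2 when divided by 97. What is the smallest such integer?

35088976

The moduli are pairwise coprime; N = 31·179·67·97 = 36062951.
N/31 = 1163321; 1163321 ≡ 15 (mod 31); 15·29 ≡ 1, so inverse 29.
N/179 = 201469; 201469 ≡ 94 (mod 179); 94·40 ≡ 1, so inverse 40.
N/67 = 538253; 538253 ≡ 42 (mod 67); 42·8 ≡ 1, so inverse 8.
N/97 = 371783; 371783 ≡ 79 (mod 97); 79·70 ≡ 1, so inverse 70.
m ≡ 14·1163321·29 + 143·201469·40 + 4·538253·8 + 2·371783·70 = 1693984722.
1693984722 mod 36062951 = 35088976.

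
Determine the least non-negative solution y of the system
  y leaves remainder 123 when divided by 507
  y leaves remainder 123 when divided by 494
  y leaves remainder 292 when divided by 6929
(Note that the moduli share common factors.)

Combine the congruences pairwise.
gcd(507, 494) = 13 and 13 | (123 − 123), so the pair is consistent; merging gives y ≡ 123 (mod 19266), where 19266 = lcm(507, 494).
gcd(19266, 6929) = 169 and 169 | (292 − 123), so the pair is consistent; merging gives y ≡ 173517 (mod 789906), where 789906 = lcm(19266, 6929).
The solution is unique modulo lcm(507, 494, 6929) = 789906.

173517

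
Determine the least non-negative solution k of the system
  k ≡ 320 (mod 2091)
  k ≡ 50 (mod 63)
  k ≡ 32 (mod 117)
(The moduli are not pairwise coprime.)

Combine the congruences pairwise.
gcd(2091, 63) = 3 and 3 | (50 − 320), so the pair is consistent; merging gives k ≡ 19139 (mod 43911), where 43911 = lcm(2091, 63).
gcd(43911, 117) = 9 and 9 | (32 − 19139), so the pair is consistent; merging gives k ≡ 546071 (mod 570843), where 570843 = lcm(43911, 117).
The solution is unique modulo lcm(2091, 63, 117) = 570843.

546071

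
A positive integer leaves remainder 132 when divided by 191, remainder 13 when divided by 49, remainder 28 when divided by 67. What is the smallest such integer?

From n ≡ 132 (mod 191) write n = 132 + 191t. Substituting into n ≡ 13 (mod 49) gives 191t ≡ 28 (mod 49), and since 44⁻¹ ≡ 39 (mod 49), t ≡ 14. Hence n ≡ 132 + 191·14 = 2806 (mod 9359).
From n ≡ 2806 (mod 9359) write n = 2806 + 9359t. Substituting into n ≡ 28 (mod 67) gives 9359t ≡ 36 (mod 67), and since 46⁻¹ ≡ 51 (mod 67), t ≡ 27. Hence n ≡ 2806 + 9359·27 = 255499 (mod 627053).

255499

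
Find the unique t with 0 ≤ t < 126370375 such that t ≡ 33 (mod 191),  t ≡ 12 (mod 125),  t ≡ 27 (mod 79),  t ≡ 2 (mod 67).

From t ≡ 33 (mod 191) write t = 33 + 191s. Substituting into t ≡ 12 (mod 125) gives 191s ≡ 104 (mod 125), and since 66⁻¹ ≡ 36 (mod 125), s ≡ 119. Hence t ≡ 33 + 191·119 = 22762 (mod 23875).
From t ≡ 22762 (mod 23875) write t = 22762 + 23875s. Substituting into t ≡ 27 (mod 79) gives 23875s ≡ 17 (mod 79), and since 17⁻¹ ≡ 14 (mod 79), s ≡ 1. Hence t ≡ 22762 + 23875·1 = 46637 (mod 1886125).
From t ≡ 46637 (mod 1886125) write t = 46637 + 1886125s. Substituting into t ≡ 2 (mod 67) gives 1886125s ≡ 64 (mod 67), and since 8⁻¹ ≡ 42 (mod 67), s ≡ 8. Hence t ≡ 46637 + 1886125·8 = 15135637 (mod 126370375).

15135637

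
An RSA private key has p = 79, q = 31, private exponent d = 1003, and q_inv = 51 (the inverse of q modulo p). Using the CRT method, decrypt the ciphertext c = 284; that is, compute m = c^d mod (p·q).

d_p = d mod (p−1) = 1003 mod 78 = 67; d_q = d mod (q−1) = 13.
m₁ = c^(d_p) mod p: c ≡ 47 (mod 79), and 47^67 mod 79 = 7.
m₂ = c^(d_q) mod q: c ≡ 5 (mod 31), and 5^13 mod 31 = 5.
h = q_inv·(m₁ − m₂) mod p = 51·(7 − 5) mod 79 = 23.
m = m₂ + h·q = 5 + 23·31 = 718.

718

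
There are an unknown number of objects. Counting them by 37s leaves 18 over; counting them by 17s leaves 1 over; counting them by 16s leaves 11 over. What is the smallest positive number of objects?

From N ≡ 18 (mod 37) write N = 18 + 37t. Substituting into N ≡ 1 (mod 17) gives 37t ≡ 0 (mod 17), and since 3⁻¹ ≡ 6 (mod 17), t ≡ 0. Hence N ≡ 18 + 37·0 = 18 (mod 629).
From N ≡ 18 (mod 629) write N = 18 + 629t. Substituting into N ≡ 11 (mod 16) gives 629t ≡ 9 (mod 16), and since 5⁻¹ ≡ 13 (mod 16), t ≡ 5. Hence N ≡ 18 + 629·5 = 3163 (mod 10064).

3163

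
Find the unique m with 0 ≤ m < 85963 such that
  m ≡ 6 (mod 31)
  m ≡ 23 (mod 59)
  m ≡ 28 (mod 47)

64982

From m ≡ 6 (mod 31) write m = 6 + 31t. Substituting into m ≡ 23 (mod 59) gives 31t ≡ 17 (mod 59), and since 31⁻¹ ≡ 40 (mod 59), t ≡ 31. Hence m ≡ 6 + 31·31 = 967 (mod 1829).
From m ≡ 967 (mod 1829) write m = 967 + 1829t. Substituting into m ≡ 28 (mod 47) gives 1829t ≡ 1 (mod 47), and since 43⁻¹ ≡ 35 (mod 47), t ≡ 35. Hence m ≡ 967 + 1829·35 = 64982 (mod 85963).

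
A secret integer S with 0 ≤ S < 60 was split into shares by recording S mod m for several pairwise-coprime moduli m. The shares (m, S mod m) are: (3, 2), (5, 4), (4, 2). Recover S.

Combine the congruences pairwise.
From S ≡ 2 (mod 3) write S = 2 + 3t. Substituting into S ≡ 4 (mod 5) gives 3t ≡ 2 (mod 5), and since 3⁻¹ ≡ 2 (mod 5), t ≡ 4. Hence S ≡ 2 + 3·4 = 14 (mod 15).
From S ≡ 14 (mod 15) write S = 14 + 15t. Substituting into S ≡ 2 (mod 4) gives 15t ≡ 0 (mod 4), and since 3⁻¹ ≡ 3 (mod 4), t ≡ 0. Hence S ≡ 14 + 15·0 = 14 (mod 60).

14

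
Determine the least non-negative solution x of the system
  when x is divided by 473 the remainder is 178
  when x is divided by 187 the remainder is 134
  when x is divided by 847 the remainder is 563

gcd(473, 187) = 11 and 11 | (134 − 178), so the pair is consistent; merging gives x ≡ 4435 (mod 8041), where 8041 = lcm(473, 187).
gcd(8041, 847) = 11 and 11 | (563 − 4435), so the pair is consistent; merging gives x ≡ 92886 (mod 619157), where 619157 = lcm(8041, 847).
The solution is unique modulo lcm(473, 187, 847) = 619157.

92886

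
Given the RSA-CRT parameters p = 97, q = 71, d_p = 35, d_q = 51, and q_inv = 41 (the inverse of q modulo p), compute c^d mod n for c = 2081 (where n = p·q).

5674

m₁ = c^(d_p) mod p: c ≡ 44 (mod 97), and 44^35 mod 97 = 48.
m₂ = c^(d_q) mod q: c ≡ 22 (mod 71), and 22^51 mod 71 = 65.
h = q_inv·(m₁ − m₂) mod p = 41·(48 − 65) mod 97 = 79.
m = m₂ + h·q = 65 + 79·71 = 5674.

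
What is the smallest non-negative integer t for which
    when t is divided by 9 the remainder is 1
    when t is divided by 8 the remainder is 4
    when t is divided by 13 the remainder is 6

From t ≡ 1 (mod 9) write t = 1 + 9s. Substituting into t ≡ 4 (mod 8) gives 9s ≡ 3 (mod 8), and since 1⁻¹ ≡ 1 (mod 8), s ≡ 3. Hence t ≡ 1 + 9·3 = 28 (mod 72).
From t ≡ 28 (mod 72) write t = 28 + 72s. Substituting into t ≡ 6 (mod 13) gives 72s ≡ 4 (mod 13), and since 7⁻¹ ≡ 2 (mod 13), s ≡ 8. Hence t ≡ 28 + 72·8 = 604 (mod 936).

604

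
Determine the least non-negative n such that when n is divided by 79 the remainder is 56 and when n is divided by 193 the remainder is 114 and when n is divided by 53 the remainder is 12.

The moduli are pairwise coprime; M = 79·193·53 = 808091.
M/79 = 10229; 10229 ≡ 38 (mod 79); 38·52 ≡ 1, so inverse 52.
M/193 = 4187; 4187 ≡ 134 (mod 193); 134·157 ≡ 1, so inverse 157.
M/53 = 15247; 15247 ≡ 36 (mod 53); 36·28 ≡ 1, so inverse 28.
n ≡ 56·10229·52 + 114·4187·157 + 12·15247·28 = 109848766.
109848766 mod 808091 = 756481.

756481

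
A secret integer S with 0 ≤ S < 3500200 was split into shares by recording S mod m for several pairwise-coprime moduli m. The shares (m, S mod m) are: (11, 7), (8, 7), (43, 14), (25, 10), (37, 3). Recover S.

1296335

From S ≡ 7 (mod 11) write S = 7 + 11t. Substituting into S ≡ 7 (mod 8) gives 11t ≡ 0 (mod 8), and since 3⁻¹ ≡ 3 (mod 8), t ≡ 0. Hence S ≡ 7 + 11·0 = 7 (mod 88).
From S ≡ 7 (mod 88) write S = 7 + 88t. Substituting into S ≡ 14 (mod 43) gives 88t ≡ 7 (mod 43), and since 2⁻¹ ≡ 22 (mod 43), t ≡ 25. Hence S ≡ 7 + 88·25 = 2207 (mod 3784).
From S ≡ 2207 (mod 3784) write S = 2207 + 3784t. Substituting into S ≡ 10 (mod 25) gives 3784t ≡ 3 (mod 25), and since 9⁻¹ ≡ 14 (mod 25), t ≡ 17. Hence S ≡ 2207 + 3784·17 = 66535 (mod 94600).
From S ≡ 66535 (mod 94600) write S = 66535 + 94600t. Substituting into S ≡ 3 (mod 37) gives 94600t ≡ 31 (mod 37), and since 28⁻¹ ≡ 4 (mod 37), t ≡ 13. Hence S ≡ 66535 + 94600·13 = 1296335 (mod 3500200).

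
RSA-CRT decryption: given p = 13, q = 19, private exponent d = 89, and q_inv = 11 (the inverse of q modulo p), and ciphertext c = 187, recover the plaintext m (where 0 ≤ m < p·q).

d_p = d mod (p−1) = 89 mod 12 = 5; d_q = d mod (q−1) = 17.
m₁ = c^(d_p) mod p: c ≡ 5 (mod 13), and 5^5 mod 13 = 5.
m₂ = c^(d_q) mod q: c ≡ 16 (mod 19), and 16^17 mod 19 = 6.
h = q_inv·(m₁ − m₂) mod p = 11·(5 − 6) mod 13 = 2.
m = m₂ + h·q = 6 + 2·19 = 44.

44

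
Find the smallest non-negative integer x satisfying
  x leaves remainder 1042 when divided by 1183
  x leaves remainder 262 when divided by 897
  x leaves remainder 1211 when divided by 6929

Combine the congruences pairwise.
gcd(1183, 897) = 13 and 13 | (262 − 1042), so the pair is consistent; merging gives x ≡ 72022 (mod 81627), where 81627 = lcm(1183, 897).
gcd(81627, 6929) = 169 and 169 | (1211 − 72022), so the pair is consistent; merging gives x ≡ 153649 (mod 3346707), where 3346707 = lcm(81627, 6929).
The solution is unique modulo lcm(1183, 897, 6929) = 3346707.

153649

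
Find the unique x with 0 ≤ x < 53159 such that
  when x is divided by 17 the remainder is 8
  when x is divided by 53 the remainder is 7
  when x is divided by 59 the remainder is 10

The moduli are pairwise coprime; N = 17·53·59 = 53159.
N/17 = 3127; 3127 ≡ 16 (mod 17); 16·16 ≡ 1, so inverse 16.
N/53 = 1003; 1003 ≡ 49 (mod 53); 49·13 ≡ 1, so inverse 13.
N/59 = 901; 901 ≡ 16 (mod 59); 16·48 ≡ 1, so inverse 48.
x ≡ 8·3127·16 + 7·1003·13 + 10·901·48 = 924009.
924009 mod 53159 = 20306.

20306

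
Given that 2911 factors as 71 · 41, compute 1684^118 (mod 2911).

Mod 71: 1684 ≡ 51; by Fermat, exponent reduces to 118 mod 70 = 48; 51^48 ≡ 32 (mod 71).
Mod 41: 1684 ≡ 3; by Fermat, exponent reduces to 118 mod 40 = 38; 3^38 ≡ 32 (mod 41).
Combine by CRT: x ≡ 32 (mod 71), x ≡ 32 (mod 41) ⇒ x ≡ 32 (mod 2911).

32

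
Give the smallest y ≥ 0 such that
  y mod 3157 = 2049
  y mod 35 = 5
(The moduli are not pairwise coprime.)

gcd(3157, 35) = 7 and 7 | (5 − 2049), so the pair is consistent; merging gives y ≡ 11520 (mod 15785), where 15785 = lcm(3157, 35).
The solution is unique modulo lcm(3157, 35) = 15785.

11520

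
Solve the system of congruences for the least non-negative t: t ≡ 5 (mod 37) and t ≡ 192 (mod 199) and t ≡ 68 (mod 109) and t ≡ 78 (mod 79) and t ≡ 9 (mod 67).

1083837971

The moduli are pairwise coprime; N = 37·199·109·79·67 = 4247987131.
N/37 = 114810463; 114810463 ≡ 18 (mod 37); 18·35 ≡ 1, so inverse 35.
N/199 = 21346669; 21346669 ≡ 138 (mod 199); 138·137 ≡ 1, so inverse 137.
N/109 = 38972359; 38972359 ≡ 63 (mod 109); 63·45 ≡ 1, so inverse 45.
N/79 = 53771989; 53771989 ≡ 7 (mod 79); 7·34 ≡ 1, so inverse 34.
N/67 = 63402793; 63402793 ≡ 23 (mod 67); 23·35 ≡ 1, so inverse 35.
t ≡ 5·114810463·35 + 192·21346669·137 + 68·38972359·45 + 78·53771989·34 + 9·63402793·35 = 863425225564.
863425225564 mod 4247987131 = 1083837971.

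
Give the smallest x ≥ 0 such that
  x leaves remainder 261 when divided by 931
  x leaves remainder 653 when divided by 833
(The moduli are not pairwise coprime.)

3985

gcd(931, 833) = 49 and 49 | (653 − 261), so the pair is consistent; merging gives x ≡ 3985 (mod 15827), where 15827 = lcm(931, 833).
The solution is unique modulo lcm(931, 833) = 15827.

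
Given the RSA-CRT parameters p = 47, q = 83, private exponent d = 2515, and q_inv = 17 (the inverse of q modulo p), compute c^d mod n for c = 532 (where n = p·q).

1139

d_p = d mod (p−1) = 2515 mod 46 = 31; d_q = d mod (q−1) = 55.
m₁ = c^(d_p) mod p: c ≡ 15 (mod 47), and 15^31 mod 47 = 11.
m₂ = c^(d_q) mod q: c ≡ 34 (mod 83), and 34^55 mod 83 = 60.
h = q_inv·(m₁ − m₂) mod p = 17·(11 − 60) mod 47 = 13.
m = m₂ + h·q = 60 + 13·83 = 1139.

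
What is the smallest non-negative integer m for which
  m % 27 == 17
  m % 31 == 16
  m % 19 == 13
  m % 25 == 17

From m ≡ 17 (mod 27) write m = 17 + 27t. Substituting into m ≡ 16 (mod 31) gives 27t ≡ 30 (mod 31), and since 27⁻¹ ≡ 23 (mod 31), t ≡ 8. Hence m ≡ 17 + 27·8 = 233 (mod 837).
From m ≡ 233 (mod 837) write m = 233 + 837t. Substituting into m ≡ 13 (mod 19) gives 837t ≡ 8 (mod 19), and since 1⁻¹ ≡ 1 (mod 19), t ≡ 8. Hence m ≡ 233 + 837·8 = 6929 (mod 15903).
From m ≡ 6929 (mod 15903) write m = 6929 + 15903t. Substituting into m ≡ 17 (mod 25) gives 15903t ≡ 13 (mod 25), and since 3⁻¹ ≡ 17 (mod 25), t ≡ 21. Hence m ≡ 6929 + 15903·21 = 340892 (mod 397575).

340892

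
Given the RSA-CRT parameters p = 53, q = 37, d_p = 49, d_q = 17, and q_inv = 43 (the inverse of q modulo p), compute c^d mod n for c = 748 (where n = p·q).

1577

m₁ = c^(d_p) mod p: c ≡ 6 (mod 53), and 6^49 mod 53 = 40.
m₂ = c^(d_q) mod q: c ≡ 8 (mod 37), and 8^17 mod 37 = 23.
h = q_inv·(m₁ − m₂) mod p = 43·(40 − 23) mod 53 = 42.
m = m₂ + h·q = 23 + 42·37 = 1577.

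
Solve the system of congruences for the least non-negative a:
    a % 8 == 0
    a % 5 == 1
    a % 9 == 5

176

The moduli are pairwise coprime; N = 8·5·9 = 360.
N/8 = 45; 45 ≡ 5 (mod 8); 5·5 ≡ 1, so inverse 5.
N/5 = 72; 72 ≡ 2 (mod 5); 2·3 ≡ 1, so inverse 3.
N/9 = 40; 40 ≡ 4 (mod 9); 4·7 ≡ 1, so inverse 7.
a ≡ 0·45·5 + 1·72·3 + 5·40·7 = 1616.
1616 mod 360 = 176.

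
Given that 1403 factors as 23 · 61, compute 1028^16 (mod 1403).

Mod 23: 1028 ≡ 16; 16^16 ≡ 6 (mod 23).
Mod 61: 1028 ≡ 52; 52^16 ≡ 9 (mod 61).
Combine by CRT: x ≡ 6 (mod 23), x ≡ 9 (mod 61) ⇒ x ≡ 558 (mod 1403).

558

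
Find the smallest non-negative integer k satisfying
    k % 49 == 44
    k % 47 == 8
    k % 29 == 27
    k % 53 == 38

From k ≡ 44 (mod 49) write k = 44 + 49t. Substituting into k ≡ 8 (mod 47) gives 49t ≡ 11 (mod 47), and since 2⁻¹ ≡ 24 (mod 47), t ≡ 29. Hence k ≡ 44 + 49·29 = 1465 (mod 2303).
From k ≡ 1465 (mod 2303) write k = 1465 + 2303t. Substituting into k ≡ 27 (mod 29) gives 2303t ≡ 12 (mod 29), and since 12⁻¹ ≡ 17 (mod 29), t ≡ 1. Hence k ≡ 1465 + 2303·1 = 3768 (mod 66787).
From k ≡ 3768 (mod 66787) write k = 3768 + 66787t. Substituting into k ≡ 38 (mod 53) gives 66787t ≡ 33 (mod 53), and since 7⁻¹ ≡ 38 (mod 53), t ≡ 35. Hence k ≡ 3768 + 66787·35 = 2341313 (mod 3539711).

2341313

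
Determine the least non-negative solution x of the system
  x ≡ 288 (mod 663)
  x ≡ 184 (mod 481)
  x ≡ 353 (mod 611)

gcd(663, 481) = 13 and 13 | (184 − 288), so the pair is consistent; merging gives x ≡ 6918 (mod 24531), where 24531 = lcm(663, 481).
gcd(24531, 611) = 13 and 13 | (353 − 6918), so the pair is consistent; merging gives x ≡ 1037220 (mod 1152957), where 1152957 = lcm(24531, 611).
The solution is unique modulo lcm(663, 481, 611) = 1152957.

1037220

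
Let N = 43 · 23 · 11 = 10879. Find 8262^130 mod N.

Mod 43: 8262 ≡ 6; by Fermat, exponent reduces to 130 mod 42 = 4; 6^4 ≡ 6 (mod 43).
Mod 23: 8262 ≡ 5; by Fermat, exponent reduces to 130 mod 22 = 20; 5^20 ≡ 12 (mod 23).
Mod 11: 8262 ≡ 1; since 10 | 130, by Fermat 1^130 ≡ 1 (mod 11).
Combine by CRT: x ≡ 6 (mod 43), x ≡ 12 (mod 23), x ≡ 1 (mod 11) ⇒ x ≡ 6843 (mod 10879).

6843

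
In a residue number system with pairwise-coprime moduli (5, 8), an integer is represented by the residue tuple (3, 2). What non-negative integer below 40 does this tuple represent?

18

From x ≡ 3 (mod 5) write x = 3 + 5t. Substituting into x ≡ 2 (mod 8) gives 5t ≡ 7 (mod 8), and since 5⁻¹ ≡ 5 (mod 8), t ≡ 3. Hence x ≡ 3 + 5·3 = 18 (mod 40).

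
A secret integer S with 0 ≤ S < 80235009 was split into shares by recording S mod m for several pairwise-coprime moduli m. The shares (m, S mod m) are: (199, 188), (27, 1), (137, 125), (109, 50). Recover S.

The moduli are pairwise coprime; N = 199·27·137·109 = 80235009.
N/199 = 403191; 403191 ≡ 17 (mod 199); 17·82 ≡ 1, so inverse 82.
N/27 = 2971667; 2971667 ≡ 20 (mod 27); 20·23 ≡ 1, so inverse 23.
N/137 = 585657; 585657 ≡ 119 (mod 137); 119·38 ≡ 1, so inverse 38.
N/109 = 736101; 736101 ≡ 24 (mod 109); 24·50 ≡ 1, so inverse 50.
S ≡ 188·403191·82 + 1·2971667·23 + 125·585657·38 + 50·736101·50 = 10906064047.
10906064047 mod 80235009 = 74337832.

74337832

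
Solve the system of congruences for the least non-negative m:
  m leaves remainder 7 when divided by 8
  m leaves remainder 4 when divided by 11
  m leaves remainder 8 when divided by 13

983

From m ≡ 7 (mod 8) write m = 7 + 8t. Substituting into m ≡ 4 (mod 11) gives 8t ≡ 8 (mod 11), and since 8⁻¹ ≡ 7 (mod 11), t ≡ 1. Hence m ≡ 7 + 8·1 = 15 (mod 88).
From m ≡ 15 (mod 88) write m = 15 + 88t. Substituting into m ≡ 8 (mod 13) gives 88t ≡ 6 (mod 13), and since 10⁻¹ ≡ 4 (mod 13), t ≡ 11. Hence m ≡ 15 + 88·11 = 983 (mod 1144).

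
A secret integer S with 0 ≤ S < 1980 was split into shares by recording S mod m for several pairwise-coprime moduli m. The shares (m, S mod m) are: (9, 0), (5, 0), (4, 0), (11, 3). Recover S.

The moduli are pairwise coprime; N = 9·5·4·11 = 1980.
N/9 = 220; 220 ≡ 4 (mod 9); 4·7 ≡ 1, so inverse 7.
N/5 = 396; 396 ≡ 1 (mod 5), inverse 1.
N/4 = 495; 495 ≡ 3 (mod 4); 3·3 ≡ 1, so inverse 3.
N/11 = 180; 180 ≡ 4 (mod 11); 4·3 ≡ 1, so inverse 3.
S ≡ 0·220·7 + 0·396·1 + 0·495·3 + 3·180·3 = 1620.
1620 mod 1980 = 1620.

1620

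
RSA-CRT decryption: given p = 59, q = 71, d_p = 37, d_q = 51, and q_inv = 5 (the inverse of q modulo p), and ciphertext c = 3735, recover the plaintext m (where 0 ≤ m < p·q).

2017

m₁ = c^(d_p) mod p: c ≡ 18 (mod 59), and 18^37 mod 59 = 11.
m₂ = c^(d_q) mod q: c ≡ 43 (mod 71), and 43^51 mod 71 = 29.
h = q_inv·(m₁ − m₂) mod p = 5·(11 − 29) mod 59 = 28.
m = m₂ + h·q = 29 + 28·71 = 2017.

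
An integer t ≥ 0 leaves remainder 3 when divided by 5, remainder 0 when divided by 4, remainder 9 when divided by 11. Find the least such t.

108

From t ≡ 3 (mod 5) write t = 3 + 5s. Substituting into t ≡ 0 (mod 4) gives 5s ≡ 1 (mod 4), and since 1⁻¹ ≡ 1 (mod 4), s ≡ 1. Hence t ≡ 3 + 5·1 = 8 (mod 20).
From t ≡ 8 (mod 20) write t = 8 + 20s. Substituting into t ≡ 9 (mod 11) gives 20s ≡ 1 (mod 11), and since 9⁻¹ ≡ 5 (mod 11), s ≡ 5. Hence t ≡ 8 + 20·5 = 108 (mod 220).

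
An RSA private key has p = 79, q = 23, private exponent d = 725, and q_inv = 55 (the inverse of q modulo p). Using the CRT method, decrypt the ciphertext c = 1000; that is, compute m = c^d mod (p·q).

d_p = d mod (p−1) = 725 mod 78 = 23; d_q = d mod (q−1) = 21.
m₁ = c^(d_p) mod p: c ≡ 52 (mod 79), and 52^23 mod 79 = 46.
m₂ = c^(d_q) mod q: c ≡ 11 (mod 23), and 11^21 mod 23 = 21.
h = q_inv·(m₁ − m₂) mod p = 55·(46 − 21) mod 79 = 32.
m = m₂ + h·q = 21 + 32·23 = 757.

757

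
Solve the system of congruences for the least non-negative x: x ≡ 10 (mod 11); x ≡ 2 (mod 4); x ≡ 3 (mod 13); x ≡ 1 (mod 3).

406

The moduli are pairwise coprime; N = 11·4·13·3 = 1716.
N/11 = 156; 156 ≡ 2 (mod 11); 2·6 ≡ 1, so inverse 6.
N/4 = 429; 429 ≡ 1 (mod 4), inverse 1.
N/13 = 132; 132 ≡ 2 (mod 13); 2·7 ≡ 1, so inverse 7.
N/3 = 572; 572 ≡ 2 (mod 3); 2·2 ≡ 1, so inverse 2.
x ≡ 10·156·6 + 2·429·1 + 3·132·7 + 1·572·2 = 14134.
14134 mod 1716 = 406.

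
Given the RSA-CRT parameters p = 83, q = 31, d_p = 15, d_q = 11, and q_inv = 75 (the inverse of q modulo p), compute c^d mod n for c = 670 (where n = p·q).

103

m₁ = c^(d_p) mod p: c ≡ 6 (mod 83), and 6^15 mod 83 = 20.
m₂ = c^(d_q) mod q: c ≡ 19 (mod 31), and 19^11 mod 31 = 10.
h = q_inv·(m₁ − m₂) mod p = 75·(20 − 10) mod 83 = 3.
m = m₂ + h·q = 10 + 3·31 = 103.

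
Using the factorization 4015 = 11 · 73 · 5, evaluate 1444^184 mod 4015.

Mod 11: 1444 ≡ 3; by Fermat, exponent reduces to 184 mod 10 = 4; 3^4 ≡ 4 (mod 11).
Mod 73: 1444 ≡ 57; by Fermat, exponent reduces to 184 mod 72 = 40; 57^40 ≡ 55 (mod 73).
Mod 5: 1444 ≡ 4; since 4 | 184, by Fermat 4^184 ≡ 1 (mod 5).
Combine by CRT: x ≡ 4 (mod 11), x ≡ 55 (mod 73), x ≡ 1 (mod 5) ⇒ x ≡ 2391 (mod 4015).

2391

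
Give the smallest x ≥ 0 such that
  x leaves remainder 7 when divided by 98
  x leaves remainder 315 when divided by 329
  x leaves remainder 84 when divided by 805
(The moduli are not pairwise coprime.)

12159

Combine the congruences pairwise.
gcd(98, 329) = 7 and 7 | (315 − 7), so the pair is consistent; merging gives x ≡ 2947 (mod 4606), where 4606 = lcm(98, 329).
gcd(4606, 805) = 7 and 7 | (84 − 2947), so the pair is consistent; merging gives x ≡ 12159 (mod 529690), where 529690 = lcm(4606, 805).
The solution is unique modulo lcm(98, 329, 805) = 529690.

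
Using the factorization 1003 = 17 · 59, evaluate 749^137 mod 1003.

783

Mod 17: 749 ≡ 1; by Fermat, exponent reduces to 137 mod 16 = 9; 1^9 ≡ 1 (mod 17).
Mod 59: 749 ≡ 41; by Fermat, exponent reduces to 137 mod 58 = 21; 41^21 ≡ 16 (mod 59).
Combine by CRT: x ≡ 1 (mod 17), x ≡ 16 (mod 59) ⇒ x ≡ 783 (mod 1003).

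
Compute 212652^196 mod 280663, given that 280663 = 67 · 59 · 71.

82598

Mod 67: 212652 ≡ 61; by Fermat, exponent reduces to 196 mod 66 = 64; 61^64 ≡ 54 (mod 67).
Mod 59: 212652 ≡ 16; by Fermat, exponent reduces to 196 mod 58 = 22; 16^22 ≡ 57 (mod 59).
Mod 71: 212652 ≡ 7; by Fermat, exponent reduces to 196 mod 70 = 56; 7^56 ≡ 25 (mod 71).
Combine by CRT: x ≡ 54 (mod 67), x ≡ 57 (mod 59), x ≡ 25 (mod 71) ⇒ x ≡ 82598 (mod 280663).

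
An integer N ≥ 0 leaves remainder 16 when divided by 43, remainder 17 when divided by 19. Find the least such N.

188

From N ≡ 16 (mod 43) write N = 16 + 43t. Substituting into N ≡ 17 (mod 19) gives 43t ≡ 1 (mod 19), and since 5⁻¹ ≡ 4 (mod 19), t ≡ 4. Hence N ≡ 16 + 43·4 = 188 (mod 817).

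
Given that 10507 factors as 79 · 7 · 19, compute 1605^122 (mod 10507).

Mod 79: 1605 ≡ 25; by Fermat, exponent reduces to 122 mod 78 = 44; 25^44 ≡ 40 (mod 79).
Mod 7: 1605 ≡ 2; by Fermat, exponent reduces to 122 mod 6 = 2; 2^2 ≡ 4 (mod 7).
Mod 19: 1605 ≡ 9; by Fermat, exponent reduces to 122 mod 18 = 14; 9^14 ≡ 16 (mod 19).
Combine by CRT: x ≡ 40 (mod 79), x ≡ 4 (mod 7), x ≡ 16 (mod 19) ⇒ x ≡ 6913 (mod 10507).

6913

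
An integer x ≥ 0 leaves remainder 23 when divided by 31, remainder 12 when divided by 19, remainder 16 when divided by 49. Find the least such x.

12609

The moduli are pairwise coprime; N = 31·19·49 = 28861.
N/31 = 931; 931 ≡ 1 (mod 31), inverse 1.
N/19 = 1519; 1519 ≡ 18 (mod 19); 18·18 ≡ 1, so inverse 18.
N/49 = 589; 589 ≡ 1 (mod 49), inverse 1.
x ≡ 23·931·1 + 12·1519·18 + 16·589·1 = 358941.
358941 mod 28861 = 12609.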